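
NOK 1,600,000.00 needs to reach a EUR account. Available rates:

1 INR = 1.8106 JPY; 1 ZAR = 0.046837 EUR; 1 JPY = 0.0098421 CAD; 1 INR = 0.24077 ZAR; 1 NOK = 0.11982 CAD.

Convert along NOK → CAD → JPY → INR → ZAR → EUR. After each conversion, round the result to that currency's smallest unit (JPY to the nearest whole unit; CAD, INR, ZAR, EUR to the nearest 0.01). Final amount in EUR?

NOK 1,600,000.00 × 0.11982 = CAD 191,712.00
CAD 191,712.00 ÷ 0.0098421 = JPY 19,478,770
JPY 19,478,770 ÷ 1.8106 = INR 10,758,185.13
INR 10,758,185.13 × 0.24077 = ZAR 2,590,248.23
ZAR 2,590,248.23 × 0.046837 = EUR 121,319.46

EUR 121,319.46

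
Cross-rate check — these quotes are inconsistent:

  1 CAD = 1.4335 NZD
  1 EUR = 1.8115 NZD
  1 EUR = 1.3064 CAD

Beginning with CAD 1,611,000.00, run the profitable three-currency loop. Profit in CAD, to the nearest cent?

Profitable loop is CAD → NZD → EUR → CAD:
CAD 1,611,000.00 × 1.4335 = NZD 2,309,368.50
NZD 2,309,368.50 ÷ 1.8115 = EUR 1,274,837.70
EUR 1,274,837.70 × 1.3064 = CAD 1,665,447.98
Profit = CAD 1,665,447.98 − CAD 1,611,000.00

Profit: CAD 54,447.98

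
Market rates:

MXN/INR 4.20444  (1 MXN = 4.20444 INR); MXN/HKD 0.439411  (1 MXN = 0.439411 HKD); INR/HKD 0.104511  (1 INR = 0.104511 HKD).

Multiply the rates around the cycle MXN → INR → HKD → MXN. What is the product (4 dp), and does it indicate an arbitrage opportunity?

Around MXN → INR → HKD → MXN: 1 × 4.20444 × 0.104511 ÷ 0.439411 = 0.999998
Product ≈ 1 (deviation 0.000%, within rounding noise).

1.0000 (no arbitrage)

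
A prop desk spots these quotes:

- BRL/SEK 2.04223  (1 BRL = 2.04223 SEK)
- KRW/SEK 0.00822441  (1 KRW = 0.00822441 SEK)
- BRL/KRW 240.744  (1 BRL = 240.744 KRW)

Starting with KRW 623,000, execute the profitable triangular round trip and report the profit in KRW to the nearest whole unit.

Profitable loop is KRW → BRL → SEK → KRW:
KRW 623,000 ÷ 240.744 = BRL 2,587.81
BRL 2,587.81 × 2.04223 = SEK 5,284.91
SEK 5,284.91 ÷ 0.00822441 = KRW 642,588
Profit = KRW 642,588 − KRW 623,000

Profit: KRW 19,588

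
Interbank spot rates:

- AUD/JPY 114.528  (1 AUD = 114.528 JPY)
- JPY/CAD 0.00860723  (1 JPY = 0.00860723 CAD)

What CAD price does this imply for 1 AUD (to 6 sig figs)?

1 AUD × 114.528 = 114.528 JPY
114.528 JPY × 0.00860723 = 0.985769 CAD

AUD/CAD = 0.985769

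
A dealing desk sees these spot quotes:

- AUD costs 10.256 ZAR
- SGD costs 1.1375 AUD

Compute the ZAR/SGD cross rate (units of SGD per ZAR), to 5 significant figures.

ZAR/SGD = 0.085718

1 ZAR ÷ 10.256 = 0.0975039 AUD
0.0975039 AUD ÷ 1.1375 = 0.0857177 SGD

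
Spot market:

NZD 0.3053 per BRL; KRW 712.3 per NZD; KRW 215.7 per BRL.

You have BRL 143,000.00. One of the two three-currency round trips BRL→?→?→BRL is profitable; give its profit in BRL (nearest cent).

Profitable loop is BRL → NZD → KRW → BRL:
BRL 143,000.00 × 0.3053 = NZD 43,657.90
NZD 43,657.90 × 712.3 = KRW 31,097,522
KRW 31,097,522 ÷ 215.7 = BRL 144,170.25
Profit = BRL 144,170.25 − BRL 143,000.00

Profit: BRL 1,170.25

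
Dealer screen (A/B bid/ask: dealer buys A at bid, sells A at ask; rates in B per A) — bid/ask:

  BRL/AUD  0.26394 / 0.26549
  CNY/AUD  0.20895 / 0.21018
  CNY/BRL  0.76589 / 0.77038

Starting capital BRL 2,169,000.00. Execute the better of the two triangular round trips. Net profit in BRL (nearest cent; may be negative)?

Net profit: BRL 46,892.87

Best loop BRL → CNY → AUD → BRL:
BRL 2,169,000.00 ÷ 0.77038 (buy CNY at ask) = CNY 2,815,493.65
CNY 2,815,493.65 × 0.20895 (sell CNY at bid) = AUD 588,297.40
AUD 588,297.40 ÷ 0.26549 (buy BRL at ask) = BRL 2,215,892.87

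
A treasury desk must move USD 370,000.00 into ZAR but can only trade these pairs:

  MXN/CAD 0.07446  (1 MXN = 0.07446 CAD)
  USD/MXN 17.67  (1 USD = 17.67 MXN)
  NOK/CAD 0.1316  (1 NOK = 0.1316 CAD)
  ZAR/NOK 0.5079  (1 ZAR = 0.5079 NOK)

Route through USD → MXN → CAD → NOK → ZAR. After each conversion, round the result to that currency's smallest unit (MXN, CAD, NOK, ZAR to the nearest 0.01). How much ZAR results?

USD 370,000.00 × 17.67 = MXN 6,537,900.00
MXN 6,537,900.00 × 0.07446 = CAD 486,812.03
CAD 486,812.03 ÷ 0.1316 = NOK 3,699,179.56
NOK 3,699,179.56 ÷ 0.5079 = ZAR 7,283,283.24

ZAR 7,283,283.24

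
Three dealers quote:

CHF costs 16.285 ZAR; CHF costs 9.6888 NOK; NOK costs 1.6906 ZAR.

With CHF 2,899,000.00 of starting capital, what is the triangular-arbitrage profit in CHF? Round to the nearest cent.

Profitable loop is CHF → NOK → ZAR → CHF:
CHF 2,899,000.00 × 9.6888 = NOK 28,087,831.20
NOK 28,087,831.20 × 1.6906 = ZAR 47,485,287.43
ZAR 47,485,287.43 ÷ 16.285 = CHF 2,915,891.15
Profit = CHF 2,915,891.15 − CHF 2,899,000.00

Profit: CHF 16,891.15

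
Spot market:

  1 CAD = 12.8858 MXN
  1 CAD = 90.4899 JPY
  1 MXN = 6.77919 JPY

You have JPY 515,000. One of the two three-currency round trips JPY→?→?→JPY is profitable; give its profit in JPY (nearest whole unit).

Profit: JPY 18,480

Profitable loop is JPY → MXN → CAD → JPY:
JPY 515,000 ÷ 6.77919 = MXN 75,967.78
MXN 75,967.78 ÷ 12.8858 = CAD 5,895.46
CAD 5,895.46 × 90.4899 = JPY 533,480
Profit = JPY 533,480 − JPY 515,000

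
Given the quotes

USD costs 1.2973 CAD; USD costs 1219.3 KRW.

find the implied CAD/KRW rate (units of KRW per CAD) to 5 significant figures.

1 CAD ÷ 1.2973 = 0.770832 USD
0.770832 USD × 1219.3 = 939.875 KRW

CAD/KRW = 939.88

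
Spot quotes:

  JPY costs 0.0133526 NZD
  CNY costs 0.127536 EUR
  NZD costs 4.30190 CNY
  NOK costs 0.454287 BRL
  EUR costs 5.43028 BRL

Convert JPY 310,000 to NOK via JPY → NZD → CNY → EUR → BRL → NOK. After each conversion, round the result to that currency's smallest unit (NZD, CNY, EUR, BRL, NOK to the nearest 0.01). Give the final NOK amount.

NOK 27,146.43

JPY 310,000 × 0.0133526 = NZD 4,139.31
NZD 4,139.31 × 4.30190 = CNY 17,806.90
CNY 17,806.90 × 0.127536 = EUR 2,271.02
EUR 2,271.02 × 5.43028 = BRL 12,332.27
BRL 12,332.27 ÷ 0.454287 = NOK 27,146.43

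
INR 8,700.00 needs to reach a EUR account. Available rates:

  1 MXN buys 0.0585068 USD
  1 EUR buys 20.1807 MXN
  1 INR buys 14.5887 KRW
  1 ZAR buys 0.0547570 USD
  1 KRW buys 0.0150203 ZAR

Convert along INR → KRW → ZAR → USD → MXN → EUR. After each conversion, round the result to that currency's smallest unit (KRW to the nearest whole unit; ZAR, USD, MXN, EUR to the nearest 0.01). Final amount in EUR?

EUR 88.41

INR 8,700.00 × 14.5887 = KRW 126,922
KRW 126,922 × 0.0150203 = ZAR 1,906.41
ZAR 1,906.41 × 0.0547570 = USD 104.39
USD 104.39 ÷ 0.0585068 = MXN 1,784.24
MXN 1,784.24 ÷ 20.1807 = EUR 88.41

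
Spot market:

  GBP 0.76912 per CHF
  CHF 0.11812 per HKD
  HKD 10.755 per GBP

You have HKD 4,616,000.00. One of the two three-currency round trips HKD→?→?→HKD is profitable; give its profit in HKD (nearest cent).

Profitable loop is HKD → GBP → CHF → HKD:
HKD 4,616,000.00 ÷ 10.755 = GBP 429,195.72
GBP 429,195.72 ÷ 0.76912 = CHF 558,034.80
CHF 558,034.80 ÷ 0.11812 = HKD 4,724,304.07
Profit = HKD 4,724,304.07 − HKD 4,616,000.00

Profit: HKD 108,304.07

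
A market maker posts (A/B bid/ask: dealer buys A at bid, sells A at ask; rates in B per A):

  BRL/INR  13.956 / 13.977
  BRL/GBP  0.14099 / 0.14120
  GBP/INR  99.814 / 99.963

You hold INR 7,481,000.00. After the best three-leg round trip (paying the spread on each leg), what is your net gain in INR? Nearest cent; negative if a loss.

Net profit: INR 51,262.73

Best loop INR → BRL → GBP → INR:
INR 7,481,000.00 ÷ 13.977 (buy BRL at ask) = BRL 535,236.46
BRL 535,236.46 × 0.14099 (sell BRL at bid) = GBP 75,462.99
GBP 75,462.99 × 99.814 (sell GBP at bid) = INR 7,532,262.73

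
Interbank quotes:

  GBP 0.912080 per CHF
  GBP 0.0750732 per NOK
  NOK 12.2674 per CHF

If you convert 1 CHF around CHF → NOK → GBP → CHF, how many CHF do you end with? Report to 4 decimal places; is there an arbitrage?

1.0097 (arbitrage exists)

Around CHF → NOK → GBP → CHF: 1 × 12.2674 × 0.0750732 ÷ 0.912080 = 1.009728
Product > 1; profitable direction is CHF → NOK → GBP → CHF.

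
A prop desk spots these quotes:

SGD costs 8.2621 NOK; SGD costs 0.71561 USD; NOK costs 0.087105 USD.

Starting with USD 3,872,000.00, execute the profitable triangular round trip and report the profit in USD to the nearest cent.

Profitable loop is USD → SGD → NOK → USD:
USD 3,872,000.00 ÷ 0.71561 = SGD 5,410,768.44
SGD 5,410,768.44 × 8.2621 = NOK 44,704,309.89
NOK 44,704,309.89 × 0.087105 = USD 3,893,968.91
Profit = USD 3,893,968.91 − USD 3,872,000.00

Profit: USD 21,968.91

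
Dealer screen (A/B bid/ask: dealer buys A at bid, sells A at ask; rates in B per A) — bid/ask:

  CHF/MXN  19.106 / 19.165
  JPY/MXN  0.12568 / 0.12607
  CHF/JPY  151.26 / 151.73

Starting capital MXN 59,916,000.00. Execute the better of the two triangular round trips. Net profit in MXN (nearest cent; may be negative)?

Best loop MXN → JPY → CHF → MXN:
MXN 59,916,000.00 ÷ 0.12607 (buy JPY at ask) = JPY 475,259,776
JPY 475,259,776 ÷ 151.73 (buy CHF at ask) = CHF 3,132,272.96
CHF 3,132,272.96 × 19.106 (sell CHF at bid) = MXN 59,845,207.19

Net result: MXN -70,792.81 (no profitable arbitrage after spreads)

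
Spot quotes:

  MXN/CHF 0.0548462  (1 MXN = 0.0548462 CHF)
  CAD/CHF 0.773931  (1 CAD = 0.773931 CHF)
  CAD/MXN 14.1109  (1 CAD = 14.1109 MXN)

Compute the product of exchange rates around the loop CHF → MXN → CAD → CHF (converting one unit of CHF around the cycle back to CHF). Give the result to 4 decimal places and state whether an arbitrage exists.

1.0000 (no arbitrage)

Around CHF → MXN → CAD → CHF: 1 ÷ 0.0548462 ÷ 14.1109 × 0.773931 = 1.000002
Product ≈ 1 (deviation 0.000%, within rounding noise).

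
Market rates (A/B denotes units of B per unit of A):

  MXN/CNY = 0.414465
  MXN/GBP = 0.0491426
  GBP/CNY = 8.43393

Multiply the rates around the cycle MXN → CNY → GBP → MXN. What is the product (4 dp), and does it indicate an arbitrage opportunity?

Around MXN → CNY → GBP → MXN: 1 × 0.414465 ÷ 8.43393 ÷ 0.0491426 = 0.999999
Product ≈ 1 (deviation 0.000%, within rounding noise).

1.0000 (no arbitrage)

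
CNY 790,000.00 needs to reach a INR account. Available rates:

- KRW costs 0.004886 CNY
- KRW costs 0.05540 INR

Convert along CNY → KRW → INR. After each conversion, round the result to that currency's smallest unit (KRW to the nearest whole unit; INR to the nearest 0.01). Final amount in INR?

INR 8,957,429.39

CNY 790,000.00 ÷ 0.004886 = KRW 161,686,451
KRW 161,686,451 × 0.05540 = INR 8,957,429.39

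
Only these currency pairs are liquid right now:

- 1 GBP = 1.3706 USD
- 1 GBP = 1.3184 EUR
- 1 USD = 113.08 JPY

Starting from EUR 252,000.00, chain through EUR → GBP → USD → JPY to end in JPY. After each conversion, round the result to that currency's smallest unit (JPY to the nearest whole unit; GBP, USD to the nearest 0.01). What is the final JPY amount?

JPY 29,624,421

EUR 252,000.00 ÷ 1.3184 = GBP 191,140.78
GBP 191,140.78 × 1.3706 = USD 261,977.55
USD 261,977.55 × 113.08 = JPY 29,624,421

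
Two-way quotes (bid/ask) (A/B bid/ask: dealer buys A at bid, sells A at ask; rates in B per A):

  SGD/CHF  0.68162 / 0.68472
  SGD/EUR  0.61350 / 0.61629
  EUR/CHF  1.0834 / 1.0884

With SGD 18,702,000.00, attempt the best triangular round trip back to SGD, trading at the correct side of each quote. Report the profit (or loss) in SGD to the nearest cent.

Best loop SGD → CHF → EUR → SGD:
SGD 18,702,000.00 × 0.68162 (sell SGD at bid) = CHF 12,747,657.24
CHF 12,747,657.24 ÷ 1.0884 (buy EUR at ask) = EUR 11,712,290.74
EUR 11,712,290.74 ÷ 0.61629 (buy SGD at ask) = SGD 19,004,512.06

Net profit: SGD 302,512.06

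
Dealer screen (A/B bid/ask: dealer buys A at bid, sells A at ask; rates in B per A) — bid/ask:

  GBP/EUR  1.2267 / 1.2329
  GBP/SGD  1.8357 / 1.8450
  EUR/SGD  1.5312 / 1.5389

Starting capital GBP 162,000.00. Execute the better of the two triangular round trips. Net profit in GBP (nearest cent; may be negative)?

Net profit: GBP 2,925.93

Best loop GBP → EUR → SGD → GBP:
GBP 162,000.00 × 1.2267 (sell GBP at bid) = EUR 198,725.40
EUR 198,725.40 × 1.5312 (sell EUR at bid) = SGD 304,288.33
SGD 304,288.33 ÷ 1.8450 (buy GBP at ask) = GBP 164,925.93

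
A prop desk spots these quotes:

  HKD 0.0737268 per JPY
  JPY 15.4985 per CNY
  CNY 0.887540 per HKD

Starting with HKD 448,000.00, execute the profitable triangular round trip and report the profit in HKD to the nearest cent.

Profit: HKD 6,340.03

Profitable loop is HKD → CNY → JPY → HKD:
HKD 448,000.00 × 0.887540 = CNY 397,617.92
CNY 397,617.92 × 15.4985 = JPY 6,162,481
JPY 6,162,481 × 0.0737268 = HKD 454,340.03
Profit = HKD 454,340.03 − HKD 448,000.00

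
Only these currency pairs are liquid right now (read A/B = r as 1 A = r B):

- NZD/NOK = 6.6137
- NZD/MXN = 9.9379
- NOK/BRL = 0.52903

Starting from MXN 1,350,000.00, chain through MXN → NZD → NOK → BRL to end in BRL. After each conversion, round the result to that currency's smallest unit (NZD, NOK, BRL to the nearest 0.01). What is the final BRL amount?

MXN 1,350,000.00 ÷ 9.9379 = NZD 135,843.59
NZD 135,843.59 × 6.6137 = NOK 898,428.75
NOK 898,428.75 × 0.52903 = BRL 475,295.76

BRL 475,295.76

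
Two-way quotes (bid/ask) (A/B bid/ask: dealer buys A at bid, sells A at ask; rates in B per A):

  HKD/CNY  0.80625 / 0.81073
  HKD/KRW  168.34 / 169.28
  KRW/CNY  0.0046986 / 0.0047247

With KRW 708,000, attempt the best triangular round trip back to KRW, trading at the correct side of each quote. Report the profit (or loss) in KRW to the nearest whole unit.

Net profit: KRW 5,712

Best loop KRW → HKD → CNY → KRW:
KRW 708,000 ÷ 169.28 (buy HKD at ask) = HKD 4,182.42
HKD 4,182.42 × 0.80625 (sell HKD at bid) = CNY 3,372.08
CNY 3,372.08 ÷ 0.0047247 (buy KRW at ask) = KRW 713,712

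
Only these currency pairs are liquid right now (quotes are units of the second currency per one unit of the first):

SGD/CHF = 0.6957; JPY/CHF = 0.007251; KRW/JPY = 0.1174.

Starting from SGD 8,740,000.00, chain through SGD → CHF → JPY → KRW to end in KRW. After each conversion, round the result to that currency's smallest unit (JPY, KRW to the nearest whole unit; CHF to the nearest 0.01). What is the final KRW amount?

SGD 8,740,000.00 × 0.6957 = CHF 6,080,418.00
CHF 6,080,418.00 ÷ 0.007251 = JPY 838,562,681
JPY 838,562,681 ÷ 0.1174 = KRW 7,142,782,632

KRW 7,142,782,632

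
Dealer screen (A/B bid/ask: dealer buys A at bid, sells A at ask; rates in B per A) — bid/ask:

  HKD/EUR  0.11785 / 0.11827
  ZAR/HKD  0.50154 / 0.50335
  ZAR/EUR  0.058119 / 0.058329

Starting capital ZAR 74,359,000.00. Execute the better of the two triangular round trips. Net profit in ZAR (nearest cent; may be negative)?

Best loop ZAR → HKD → EUR → ZAR:
ZAR 74,359,000.00 × 0.50154 (sell ZAR at bid) = HKD 37,294,012.86
HKD 37,294,012.86 × 0.11785 (sell HKD at bid) = EUR 4,395,099.42
EUR 4,395,099.42 ÷ 0.058329 (buy ZAR at ask) = ZAR 75,350,158.85

Net profit: ZAR 991,158.85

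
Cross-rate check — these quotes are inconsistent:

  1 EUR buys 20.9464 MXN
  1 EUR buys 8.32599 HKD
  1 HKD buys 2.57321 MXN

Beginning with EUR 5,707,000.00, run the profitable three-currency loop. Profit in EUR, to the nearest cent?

Profitable loop is EUR → HKD → MXN → EUR:
EUR 5,707,000.00 × 8.32599 = HKD 47,516,424.93
HKD 47,516,424.93 × 2.57321 = MXN 122,269,739.79
MXN 122,269,739.79 ÷ 20.9464 = EUR 5,837,267.49
Profit = EUR 5,837,267.49 − EUR 5,707,000.00

Profit: EUR 130,267.49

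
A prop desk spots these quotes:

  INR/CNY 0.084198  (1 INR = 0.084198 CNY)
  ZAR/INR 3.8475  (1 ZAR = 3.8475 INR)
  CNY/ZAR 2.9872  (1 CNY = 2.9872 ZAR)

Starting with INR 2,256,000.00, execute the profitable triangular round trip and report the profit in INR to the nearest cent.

Profit: INR 75,279.75

Profitable loop is INR → ZAR → CNY → INR:
INR 2,256,000.00 ÷ 3.8475 = ZAR 586,354.78
ZAR 586,354.78 ÷ 2.9872 = CNY 196,289.09
CNY 196,289.09 ÷ 0.084198 = INR 2,331,279.75
Profit = INR 2,331,279.75 − INR 2,256,000.00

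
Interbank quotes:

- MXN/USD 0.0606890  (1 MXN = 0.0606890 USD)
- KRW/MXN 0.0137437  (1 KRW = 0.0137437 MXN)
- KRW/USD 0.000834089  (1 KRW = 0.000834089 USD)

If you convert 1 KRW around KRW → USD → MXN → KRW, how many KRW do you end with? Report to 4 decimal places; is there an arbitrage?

Around KRW → USD → MXN → KRW: 1 × 0.000834089 ÷ 0.0606890 ÷ 0.0137437 = 0.999997
Product ≈ 1 (deviation 0.000%, within rounding noise).

1.0000 (no arbitrage)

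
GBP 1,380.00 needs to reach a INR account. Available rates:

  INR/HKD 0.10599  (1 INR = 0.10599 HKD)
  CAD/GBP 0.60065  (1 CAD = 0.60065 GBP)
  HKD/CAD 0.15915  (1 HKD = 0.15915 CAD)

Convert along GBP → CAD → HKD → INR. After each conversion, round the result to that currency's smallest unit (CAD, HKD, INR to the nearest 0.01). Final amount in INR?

INR 136,202.75

GBP 1,380.00 ÷ 0.60065 = CAD 2,297.51
CAD 2,297.51 ÷ 0.15915 = HKD 14,436.13
HKD 14,436.13 ÷ 0.10599 = INR 136,202.75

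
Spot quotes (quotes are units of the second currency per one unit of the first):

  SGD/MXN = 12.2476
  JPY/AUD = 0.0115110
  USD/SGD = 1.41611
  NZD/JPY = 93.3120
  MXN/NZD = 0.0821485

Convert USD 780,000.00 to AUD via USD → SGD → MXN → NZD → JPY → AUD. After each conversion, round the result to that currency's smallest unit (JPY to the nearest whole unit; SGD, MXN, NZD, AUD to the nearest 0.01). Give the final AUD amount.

USD 780,000.00 × 1.41611 = SGD 1,104,565.80
SGD 1,104,565.80 × 12.2476 = MXN 13,528,280.09
MXN 13,528,280.09 × 0.0821485 = NZD 1,111,327.92
NZD 1,111,327.92 × 93.3120 = JPY 103,700,231
JPY 103,700,231 × 0.0115110 = AUD 1,193,693.36

AUD 1,193,693.36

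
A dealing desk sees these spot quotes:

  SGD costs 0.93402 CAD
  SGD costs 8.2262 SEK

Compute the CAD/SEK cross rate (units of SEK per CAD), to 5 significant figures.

1 CAD ÷ 0.93402 = 1.07064 SGD
1.07064 SGD × 8.2262 = 8.80731 SEK

CAD/SEK = 8.8073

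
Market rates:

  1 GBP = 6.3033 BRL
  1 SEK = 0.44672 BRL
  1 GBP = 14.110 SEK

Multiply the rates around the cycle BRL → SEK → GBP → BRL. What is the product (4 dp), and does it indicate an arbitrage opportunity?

1.0000 (no arbitrage)

Around BRL → SEK → GBP → BRL: 1 ÷ 0.44672 ÷ 14.110 × 6.3033 = 1.000013
Product ≈ 1 (deviation 0.001%, within rounding noise).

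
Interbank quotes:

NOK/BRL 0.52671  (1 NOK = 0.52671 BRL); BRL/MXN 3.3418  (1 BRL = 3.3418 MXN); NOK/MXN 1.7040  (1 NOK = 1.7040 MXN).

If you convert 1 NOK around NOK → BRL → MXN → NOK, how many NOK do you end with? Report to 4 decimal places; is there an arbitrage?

Around NOK → BRL → MXN → NOK: 1 × 0.52671 × 3.3418 ÷ 1.7040 = 1.032957
Product > 1; profitable direction is NOK → BRL → MXN → NOK.

1.0330 (arbitrage exists)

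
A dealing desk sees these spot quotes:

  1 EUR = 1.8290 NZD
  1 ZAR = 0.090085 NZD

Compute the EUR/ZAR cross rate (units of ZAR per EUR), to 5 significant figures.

1 EUR × 1.8290 = 1.829 NZD
1.829 NZD ÷ 0.090085 = 20.303 ZAR

EUR/ZAR = 20.303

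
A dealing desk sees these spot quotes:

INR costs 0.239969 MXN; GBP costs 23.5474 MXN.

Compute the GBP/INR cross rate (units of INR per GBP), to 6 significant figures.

GBP/INR = 98.1268

1 GBP × 23.5474 = 23.5474 MXN
23.5474 MXN ÷ 0.239969 = 98.1268 INR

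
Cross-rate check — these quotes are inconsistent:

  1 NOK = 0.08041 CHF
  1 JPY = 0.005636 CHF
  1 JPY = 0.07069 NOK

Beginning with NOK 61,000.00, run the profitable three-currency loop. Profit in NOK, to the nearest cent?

Profitable loop is NOK → CHF → JPY → NOK:
NOK 61,000.00 × 0.08041 = CHF 4,905.01
CHF 4,905.01 ÷ 0.005636 = JPY 870,300
JPY 870,300 × 0.07069 = NOK 61,521.50
Profit = NOK 61,521.50 − NOK 61,000.00

Profit: NOK 521.50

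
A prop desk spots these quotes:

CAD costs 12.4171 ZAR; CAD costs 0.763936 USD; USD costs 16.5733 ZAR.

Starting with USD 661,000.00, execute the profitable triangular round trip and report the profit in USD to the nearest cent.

Profit: USD 12,980.37

Profitable loop is USD → ZAR → CAD → USD:
USD 661,000.00 × 16.5733 = ZAR 10,954,951.30
ZAR 10,954,951.30 ÷ 12.4171 = CAD 882,247.17
CAD 882,247.17 × 0.763936 = USD 673,980.37
Profit = USD 673,980.37 − USD 661,000.00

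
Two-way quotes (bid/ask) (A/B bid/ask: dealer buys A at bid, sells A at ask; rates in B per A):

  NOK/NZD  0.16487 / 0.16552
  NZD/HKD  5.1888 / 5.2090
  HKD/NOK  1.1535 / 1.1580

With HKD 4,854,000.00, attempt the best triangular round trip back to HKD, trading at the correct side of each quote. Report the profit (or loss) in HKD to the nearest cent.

Best loop HKD → NZD → NOK → HKD:
HKD 4,854,000.00 ÷ 5.2090 (buy NZD at ask) = NZD 931,848.72
NZD 931,848.72 ÷ 0.16552 (buy NOK at ask) = NOK 5,629,825.54
NOK 5,629,825.54 ÷ 1.1580 (buy HKD at ask) = HKD 4,861,680.09

Net profit: HKD 7,680.09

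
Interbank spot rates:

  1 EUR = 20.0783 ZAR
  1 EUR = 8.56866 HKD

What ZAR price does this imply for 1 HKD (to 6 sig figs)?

HKD/ZAR = 2.34323

1 HKD ÷ 8.56866 = 0.116704 EUR
0.116704 EUR × 20.0783 = 2.34323 ZAR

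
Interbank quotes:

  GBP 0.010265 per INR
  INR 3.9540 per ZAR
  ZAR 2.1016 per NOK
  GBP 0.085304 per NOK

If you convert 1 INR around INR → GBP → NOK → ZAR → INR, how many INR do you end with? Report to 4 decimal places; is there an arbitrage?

0.9999 (no arbitrage)

Around INR → GBP → NOK → ZAR → INR: 1 × 0.010265 ÷ 0.085304 × 2.1016 × 3.9540 = 0.999945
Product ≈ 1 (deviation 0.005%, within rounding noise).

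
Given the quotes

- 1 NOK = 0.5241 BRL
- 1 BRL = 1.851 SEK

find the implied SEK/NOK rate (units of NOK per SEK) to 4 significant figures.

SEK/NOK = 1.031

1 SEK ÷ 1.851 = 0.540249 BRL
0.540249 BRL ÷ 0.5241 = 1.03081 NOK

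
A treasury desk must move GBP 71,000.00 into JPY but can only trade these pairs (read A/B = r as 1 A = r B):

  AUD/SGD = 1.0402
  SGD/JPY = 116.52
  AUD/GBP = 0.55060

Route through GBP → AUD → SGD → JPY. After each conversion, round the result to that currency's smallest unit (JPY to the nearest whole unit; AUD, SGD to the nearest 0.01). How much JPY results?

GBP 71,000.00 ÷ 0.55060 = AUD 128,950.24
AUD 128,950.24 × 1.0402 = SGD 134,134.04
SGD 134,134.04 × 116.52 = JPY 15,629,298

JPY 15,629,298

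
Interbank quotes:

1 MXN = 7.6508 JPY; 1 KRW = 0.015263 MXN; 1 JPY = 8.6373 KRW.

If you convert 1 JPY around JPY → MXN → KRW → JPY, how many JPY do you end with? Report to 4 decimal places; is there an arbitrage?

0.9915 (arbitrage exists)

Around JPY → MXN → KRW → JPY: 1 ÷ 7.6508 ÷ 0.015263 ÷ 8.6373 = 0.991460
Product < 1; profitable direction is JPY → KRW → MXN → JPY.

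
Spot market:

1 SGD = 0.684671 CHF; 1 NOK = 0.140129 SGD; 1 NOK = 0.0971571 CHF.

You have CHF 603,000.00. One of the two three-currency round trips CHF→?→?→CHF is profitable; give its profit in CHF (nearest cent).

Profit: CHF 7,635.29

Profitable loop is CHF → SGD → NOK → CHF:
CHF 603,000.00 ÷ 0.684671 = SGD 880,714.97
SGD 880,714.97 ÷ 0.140129 = NOK 6,285,030.02
NOK 6,285,030.02 × 0.0971571 = CHF 610,635.29
Profit = CHF 610,635.29 − CHF 603,000.00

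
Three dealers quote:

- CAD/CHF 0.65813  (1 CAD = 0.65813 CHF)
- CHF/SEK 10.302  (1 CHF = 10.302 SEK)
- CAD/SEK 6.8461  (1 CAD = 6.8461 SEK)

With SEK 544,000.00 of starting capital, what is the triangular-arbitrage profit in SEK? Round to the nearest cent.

Profitable loop is SEK → CHF → CAD → SEK:
SEK 544,000.00 ÷ 10.302 = CHF 52,805.28
CHF 52,805.28 ÷ 0.65813 = CAD 80,235.33
CAD 80,235.33 × 6.8461 = SEK 549,299.12
Profit = SEK 549,299.12 − SEK 544,000.00

Profit: SEK 5,299.12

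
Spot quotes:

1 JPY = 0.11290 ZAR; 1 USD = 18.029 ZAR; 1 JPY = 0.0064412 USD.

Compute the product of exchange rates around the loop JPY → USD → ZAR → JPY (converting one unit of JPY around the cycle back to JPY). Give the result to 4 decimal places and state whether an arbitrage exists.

Around JPY → USD → ZAR → JPY: 1 × 0.0064412 × 18.029 ÷ 0.11290 = 1.028595
Product > 1; profitable direction is JPY → USD → ZAR → JPY.

1.0286 (arbitrage exists)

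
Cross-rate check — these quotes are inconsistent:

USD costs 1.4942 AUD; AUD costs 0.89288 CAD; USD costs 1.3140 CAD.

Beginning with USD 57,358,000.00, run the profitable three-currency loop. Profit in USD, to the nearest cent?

Profitable loop is USD → AUD → CAD → USD:
USD 57,358,000.00 × 1.4942 = AUD 85,704,323.60
AUD 85,704,323.60 × 0.89288 = CAD 76,523,676.46
CAD 76,523,676.46 ÷ 1.3140 = USD 58,237,196.69
Profit = USD 58,237,196.69 − USD 57,358,000.00

Profit: USD 879,196.69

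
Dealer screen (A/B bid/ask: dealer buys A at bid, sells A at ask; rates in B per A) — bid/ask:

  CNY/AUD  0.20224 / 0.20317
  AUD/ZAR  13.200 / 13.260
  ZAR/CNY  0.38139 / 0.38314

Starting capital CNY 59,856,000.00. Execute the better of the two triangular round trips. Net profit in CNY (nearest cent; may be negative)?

Net profit: CNY 1,086,179.27

Best loop CNY → AUD → ZAR → CNY:
CNY 59,856,000.00 × 0.20224 (sell CNY at bid) = AUD 12,105,277.44
AUD 12,105,277.44 × 13.200 (sell AUD at bid) = ZAR 159,789,662.21
ZAR 159,789,662.21 × 0.38139 (sell ZAR at bid) = CNY 60,942,179.27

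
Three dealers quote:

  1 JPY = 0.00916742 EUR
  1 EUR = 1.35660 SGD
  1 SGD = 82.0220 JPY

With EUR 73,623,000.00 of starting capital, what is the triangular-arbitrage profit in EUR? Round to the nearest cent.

Profit: EUR 1,477,496.20

Profitable loop is EUR → SGD → JPY → EUR:
EUR 73,623,000.00 × 1.35660 = SGD 99,876,961.80
SGD 99,876,961.80 × 82.0220 = JPY 8,192,108,161
JPY 8,192,108,161 × 0.00916742 = EUR 75,100,496.20
Profit = EUR 75,100,496.20 − EUR 73,623,000.00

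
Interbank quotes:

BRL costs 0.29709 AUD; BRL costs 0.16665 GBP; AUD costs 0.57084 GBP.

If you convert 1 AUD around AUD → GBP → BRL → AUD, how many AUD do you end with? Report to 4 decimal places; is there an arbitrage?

1.0176 (arbitrage exists)

Around AUD → GBP → BRL → AUD: 1 × 0.57084 ÷ 0.16665 × 0.29709 = 1.017647
Product > 1; profitable direction is AUD → GBP → BRL → AUD.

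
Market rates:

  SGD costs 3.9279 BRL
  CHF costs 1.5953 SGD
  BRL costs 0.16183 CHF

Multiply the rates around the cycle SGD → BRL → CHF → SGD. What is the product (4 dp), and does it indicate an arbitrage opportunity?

Around SGD → BRL → CHF → SGD: 1 × 3.9279 × 0.16183 × 1.5953 = 1.014056
Product > 1; profitable direction is SGD → BRL → CHF → SGD.

1.0141 (arbitrage exists)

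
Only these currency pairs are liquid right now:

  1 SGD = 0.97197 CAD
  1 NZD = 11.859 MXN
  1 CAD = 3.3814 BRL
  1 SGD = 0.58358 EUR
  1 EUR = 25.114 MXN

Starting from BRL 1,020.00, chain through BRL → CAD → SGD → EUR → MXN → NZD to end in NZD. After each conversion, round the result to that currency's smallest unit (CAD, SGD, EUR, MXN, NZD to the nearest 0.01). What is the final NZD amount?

BRL 1,020.00 ÷ 3.3814 = CAD 301.65
CAD 301.65 ÷ 0.97197 = SGD 310.35
SGD 310.35 × 0.58358 = EUR 181.11
EUR 181.11 × 25.114 = MXN 4,548.40
MXN 4,548.40 ÷ 11.859 = NZD 383.54

NZD 383.54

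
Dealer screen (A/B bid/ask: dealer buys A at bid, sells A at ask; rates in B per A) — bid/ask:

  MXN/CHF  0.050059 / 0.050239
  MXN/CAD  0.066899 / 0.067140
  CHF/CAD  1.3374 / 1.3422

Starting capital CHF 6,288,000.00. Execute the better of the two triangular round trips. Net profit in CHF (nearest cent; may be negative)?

Best loop CHF → CAD → MXN → CHF:
CHF 6,288,000.00 × 1.3374 (sell CHF at bid) = CAD 8,409,571.20
CAD 8,409,571.20 ÷ 0.067140 (buy MXN at ask) = MXN 125,254,262.73
MXN 125,254,262.73 × 0.050059 (sell MXN at bid) = CHF 6,270,103.14

Net result: CHF -17,896.86 (no profitable arbitrage after spreads)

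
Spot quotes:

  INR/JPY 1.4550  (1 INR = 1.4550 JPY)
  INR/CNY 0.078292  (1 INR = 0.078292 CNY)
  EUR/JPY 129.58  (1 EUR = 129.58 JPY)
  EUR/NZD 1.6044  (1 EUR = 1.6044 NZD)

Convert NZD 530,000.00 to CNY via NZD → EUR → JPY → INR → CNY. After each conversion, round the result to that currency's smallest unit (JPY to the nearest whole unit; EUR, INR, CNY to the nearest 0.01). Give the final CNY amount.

CNY 2,303,326.91

NZD 530,000.00 ÷ 1.6044 = EUR 330,341.56
EUR 330,341.56 × 129.58 = JPY 42,805,659
JPY 42,805,659 ÷ 1.4550 = INR 29,419,696.91
INR 29,419,696.91 × 0.078292 = CNY 2,303,326.91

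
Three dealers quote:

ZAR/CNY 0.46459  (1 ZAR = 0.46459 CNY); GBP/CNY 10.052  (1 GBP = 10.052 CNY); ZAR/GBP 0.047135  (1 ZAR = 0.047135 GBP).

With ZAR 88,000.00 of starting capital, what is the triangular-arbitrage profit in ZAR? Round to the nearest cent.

Profit: ZAR 1,744.70

Profitable loop is ZAR → GBP → CNY → ZAR:
ZAR 88,000.00 × 0.047135 = GBP 4,147.88
GBP 4,147.88 × 10.052 = CNY 41,694.49
CNY 41,694.49 ÷ 0.46459 = ZAR 89,744.70
Profit = ZAR 89,744.70 − ZAR 88,000.00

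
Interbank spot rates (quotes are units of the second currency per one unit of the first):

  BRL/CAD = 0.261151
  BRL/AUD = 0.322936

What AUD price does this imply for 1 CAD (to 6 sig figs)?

CAD/AUD = 1.23659

1 CAD ÷ 0.261151 = 3.8292 BRL
3.8292 BRL × 0.322936 = 1.23659 AUD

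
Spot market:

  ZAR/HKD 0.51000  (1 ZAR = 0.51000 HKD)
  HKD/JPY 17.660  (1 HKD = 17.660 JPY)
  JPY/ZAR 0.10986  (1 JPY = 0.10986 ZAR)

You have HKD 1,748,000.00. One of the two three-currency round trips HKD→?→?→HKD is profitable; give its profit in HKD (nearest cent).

Profitable loop is HKD → ZAR → JPY → HKD:
HKD 1,748,000.00 ÷ 0.51000 = ZAR 3,427,450.98
ZAR 3,427,450.98 ÷ 0.10986 = JPY 31,198,352
JPY 31,198,352 ÷ 17.660 = HKD 1,766,611.11
Profit = HKD 1,766,611.11 − HKD 1,748,000.00

Profit: HKD 18,611.11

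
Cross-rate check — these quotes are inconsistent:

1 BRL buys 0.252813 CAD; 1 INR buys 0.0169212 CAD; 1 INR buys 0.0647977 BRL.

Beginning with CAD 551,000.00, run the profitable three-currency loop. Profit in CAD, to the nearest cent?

Profit: CAD 18,146.10

Profitable loop is CAD → BRL → INR → CAD:
CAD 551,000.00 ÷ 0.252813 = BRL 2,179,476.53
BRL 2,179,476.53 ÷ 0.0647977 = INR 33,635,090.91
INR 33,635,090.91 × 0.0169212 = CAD 569,146.10
Profit = CAD 569,146.10 − CAD 551,000.00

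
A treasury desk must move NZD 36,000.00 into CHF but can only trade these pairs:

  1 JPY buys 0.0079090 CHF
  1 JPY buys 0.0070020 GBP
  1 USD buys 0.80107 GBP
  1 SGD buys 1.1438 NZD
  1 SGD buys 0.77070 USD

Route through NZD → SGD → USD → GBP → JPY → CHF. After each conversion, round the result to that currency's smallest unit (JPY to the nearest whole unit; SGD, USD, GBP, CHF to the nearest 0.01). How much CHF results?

NZD 36,000.00 ÷ 1.1438 = SGD 31,474.03
SGD 31,474.03 × 0.77070 = USD 24,257.03
USD 24,257.03 × 0.80107 = GBP 19,431.58
GBP 19,431.58 ÷ 0.0070020 = JPY 2,775,147
JPY 2,775,147 × 0.0079090 = CHF 21,948.64

CHF 21,948.64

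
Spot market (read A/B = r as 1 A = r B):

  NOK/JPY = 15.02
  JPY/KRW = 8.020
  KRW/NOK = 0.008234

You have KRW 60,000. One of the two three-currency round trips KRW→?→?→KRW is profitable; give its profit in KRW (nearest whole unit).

Profit: KRW 492

Profitable loop is KRW → JPY → NOK → KRW:
KRW 60,000 ÷ 8.020 = JPY 7,481
JPY 7,481 ÷ 15.02 = NOK 498.09
NOK 498.09 ÷ 0.008234 = KRW 60,492
Profit = KRW 60,492 − KRW 60,000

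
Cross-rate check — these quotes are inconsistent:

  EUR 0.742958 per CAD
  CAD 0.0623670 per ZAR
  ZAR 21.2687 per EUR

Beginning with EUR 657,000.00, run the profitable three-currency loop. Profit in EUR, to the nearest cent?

Profitable loop is EUR → CAD → ZAR → EUR:
EUR 657,000.00 ÷ 0.742958 = CAD 884,303.02
CAD 884,303.02 ÷ 0.0623670 = ZAR 14,179,021.21
ZAR 14,179,021.21 ÷ 21.2687 = EUR 666,661.39
Profit = EUR 666,661.39 − EUR 657,000.00

Profit: EUR 9,661.39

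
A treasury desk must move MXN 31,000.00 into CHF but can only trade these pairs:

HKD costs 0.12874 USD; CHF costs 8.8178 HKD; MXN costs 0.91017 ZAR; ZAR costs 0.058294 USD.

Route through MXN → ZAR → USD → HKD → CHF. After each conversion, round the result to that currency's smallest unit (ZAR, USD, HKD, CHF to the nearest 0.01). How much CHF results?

MXN 31,000.00 × 0.91017 = ZAR 28,215.27
ZAR 28,215.27 × 0.058294 = USD 1,644.78
USD 1,644.78 ÷ 0.12874 = HKD 12,775.98
HKD 12,775.98 ÷ 8.8178 = CHF 1,448.89

CHF 1,448.89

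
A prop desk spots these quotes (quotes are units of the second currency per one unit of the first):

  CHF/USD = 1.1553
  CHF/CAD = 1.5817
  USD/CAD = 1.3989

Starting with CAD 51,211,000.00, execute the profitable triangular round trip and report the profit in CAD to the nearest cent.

Profit: CAD 1,115,367.29

Profitable loop is CAD → CHF → USD → CAD:
CAD 51,211,000.00 ÷ 1.5817 = CHF 32,377,189.10
CHF 32,377,189.10 × 1.1553 = USD 37,405,366.57
USD 37,405,366.57 × 1.3989 = CAD 52,326,367.29
Profit = CAD 52,326,367.29 − CAD 51,211,000.00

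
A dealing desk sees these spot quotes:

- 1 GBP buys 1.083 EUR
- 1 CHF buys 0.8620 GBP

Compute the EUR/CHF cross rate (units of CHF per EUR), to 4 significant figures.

1 EUR ÷ 1.083 = 0.923361 GBP
0.923361 GBP ÷ 0.8620 = 1.07118 CHF

EUR/CHF = 1.071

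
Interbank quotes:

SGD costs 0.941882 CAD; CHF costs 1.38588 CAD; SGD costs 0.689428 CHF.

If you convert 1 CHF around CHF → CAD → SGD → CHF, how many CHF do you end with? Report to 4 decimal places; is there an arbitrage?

1.0144 (arbitrage exists)

Around CHF → CAD → SGD → CHF: 1 × 1.38588 ÷ 0.941882 × 0.689428 = 1.014421
Product > 1; profitable direction is CHF → CAD → SGD → CHF.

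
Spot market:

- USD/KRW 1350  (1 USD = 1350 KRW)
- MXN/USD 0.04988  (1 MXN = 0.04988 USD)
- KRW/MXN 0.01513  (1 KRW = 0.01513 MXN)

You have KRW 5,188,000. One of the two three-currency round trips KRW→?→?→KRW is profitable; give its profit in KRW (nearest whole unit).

Profit: KRW 97,659

Profitable loop is KRW → MXN → USD → KRW:
KRW 5,188,000 × 0.01513 = MXN 78,494.44
MXN 78,494.44 × 0.04988 = USD 3,915.30
USD 3,915.30 × 1350 = KRW 5,285,659
Profit = KRW 5,285,659 − KRW 5,188,000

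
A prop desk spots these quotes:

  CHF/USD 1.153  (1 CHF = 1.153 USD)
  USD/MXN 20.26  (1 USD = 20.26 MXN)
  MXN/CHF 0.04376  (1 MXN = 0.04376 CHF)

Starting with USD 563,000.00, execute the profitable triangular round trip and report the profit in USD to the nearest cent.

Profitable loop is USD → MXN → CHF → USD:
USD 563,000.00 × 20.26 = MXN 11,406,380.00
MXN 11,406,380.00 × 0.04376 = CHF 499,143.19
CHF 499,143.19 × 1.153 = USD 575,512.10
Profit = USD 575,512.10 − USD 563,000.00

Profit: USD 12,512.10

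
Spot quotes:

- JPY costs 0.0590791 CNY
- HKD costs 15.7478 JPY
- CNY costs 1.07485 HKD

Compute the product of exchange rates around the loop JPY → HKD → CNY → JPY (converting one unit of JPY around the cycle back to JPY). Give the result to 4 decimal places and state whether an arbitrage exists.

Around JPY → HKD → CNY → JPY: 1 ÷ 15.7478 ÷ 1.07485 ÷ 0.0590791 = 0.999996
Product ≈ 1 (deviation 0.000%, within rounding noise).

1.0000 (no arbitrage)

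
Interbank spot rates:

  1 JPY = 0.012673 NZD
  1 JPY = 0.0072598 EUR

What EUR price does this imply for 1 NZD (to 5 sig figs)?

1 NZD ÷ 0.012673 = 78.9079 JPY
78.9079 JPY × 0.0072598 = 0.572856 EUR

NZD/EUR = 0.57286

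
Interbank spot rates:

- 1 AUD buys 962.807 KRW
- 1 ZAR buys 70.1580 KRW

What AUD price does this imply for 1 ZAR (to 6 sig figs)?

1 ZAR × 70.1580 = 70.158 KRW
70.158 KRW ÷ 962.807 = 0.0728682 AUD

ZAR/AUD = 0.0728682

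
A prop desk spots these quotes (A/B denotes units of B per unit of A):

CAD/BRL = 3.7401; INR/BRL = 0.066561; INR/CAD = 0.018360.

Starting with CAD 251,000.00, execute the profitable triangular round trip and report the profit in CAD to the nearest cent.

Profitable loop is CAD → BRL → INR → CAD:
CAD 251,000.00 × 3.7401 = BRL 938,765.10
BRL 938,765.10 ÷ 0.066561 = INR 14,103,831.07
INR 14,103,831.07 × 0.018360 = CAD 258,946.34
Profit = CAD 258,946.34 − CAD 251,000.00

Profit: CAD 7,946.34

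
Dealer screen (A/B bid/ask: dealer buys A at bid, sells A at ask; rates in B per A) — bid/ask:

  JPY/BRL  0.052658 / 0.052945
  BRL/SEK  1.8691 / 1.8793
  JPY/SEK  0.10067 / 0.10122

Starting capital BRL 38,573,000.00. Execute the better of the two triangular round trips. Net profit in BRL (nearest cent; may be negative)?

Net profit: BRL 453,752.97

Best loop BRL → JPY → SEK → BRL:
BRL 38,573,000.00 ÷ 0.052945 (buy JPY at ask) = JPY 728,548,494
JPY 728,548,494 × 0.10067 (sell JPY at bid) = SEK 73,342,976.86
SEK 73,342,976.86 ÷ 1.8793 (buy BRL at ask) = BRL 39,026,752.97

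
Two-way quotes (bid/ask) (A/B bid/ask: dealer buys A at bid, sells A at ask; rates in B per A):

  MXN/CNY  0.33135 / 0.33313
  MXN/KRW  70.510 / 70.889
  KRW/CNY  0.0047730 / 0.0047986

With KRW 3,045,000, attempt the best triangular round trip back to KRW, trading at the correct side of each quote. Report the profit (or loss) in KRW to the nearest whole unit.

Best loop KRW → CNY → MXN → KRW:
KRW 3,045,000 × 0.0047730 (sell KRW at bid) = CNY 14,533.79
CNY 14,533.79 ÷ 0.33313 (buy MXN at ask) = MXN 43,627.97
MXN 43,627.97 × 70.510 (sell MXN at bid) = KRW 3,076,208

Net profit: KRW 31,208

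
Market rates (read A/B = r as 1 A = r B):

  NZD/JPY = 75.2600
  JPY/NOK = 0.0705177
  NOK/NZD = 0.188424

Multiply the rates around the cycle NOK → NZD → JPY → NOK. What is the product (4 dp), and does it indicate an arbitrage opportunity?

Around NOK → NZD → JPY → NOK: 1 × 0.188424 × 75.2600 × 0.0705177 = 0.999997
Product ≈ 1 (deviation 0.000%, within rounding noise).

1.0000 (no arbitrage)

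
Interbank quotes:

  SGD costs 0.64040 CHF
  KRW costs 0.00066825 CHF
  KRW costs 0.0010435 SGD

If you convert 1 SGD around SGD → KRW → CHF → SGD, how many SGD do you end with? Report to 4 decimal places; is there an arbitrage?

1.0000 (no arbitrage)

Around SGD → KRW → CHF → SGD: 1 ÷ 0.0010435 × 0.00066825 ÷ 0.64040 = 0.999989
Product ≈ 1 (deviation 0.001%, within rounding noise).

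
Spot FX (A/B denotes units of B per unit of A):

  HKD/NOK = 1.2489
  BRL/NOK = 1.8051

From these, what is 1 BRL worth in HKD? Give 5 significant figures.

1 BRL × 1.8051 = 1.8051 NOK
1.8051 NOK ÷ 1.2489 = 1.44535 HKD

BRL/HKD = 1.4454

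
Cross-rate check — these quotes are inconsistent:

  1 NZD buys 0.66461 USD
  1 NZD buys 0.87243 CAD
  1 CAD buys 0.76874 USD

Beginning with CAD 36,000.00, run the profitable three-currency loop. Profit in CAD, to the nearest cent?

Profit: CAD 328.35

Profitable loop is CAD → USD → NZD → CAD:
CAD 36,000.00 × 0.76874 = USD 27,674.64
USD 27,674.64 ÷ 0.66461 = NZD 41,640.42
NZD 41,640.42 × 0.87243 = CAD 36,328.35
Profit = CAD 36,328.35 − CAD 36,000.00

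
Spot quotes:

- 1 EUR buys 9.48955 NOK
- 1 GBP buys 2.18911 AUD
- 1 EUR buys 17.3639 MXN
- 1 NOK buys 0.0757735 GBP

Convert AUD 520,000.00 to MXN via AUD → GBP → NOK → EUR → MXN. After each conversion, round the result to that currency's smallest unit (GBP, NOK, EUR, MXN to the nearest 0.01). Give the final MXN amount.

MXN 5,736,144.40

AUD 520,000.00 ÷ 2.18911 = GBP 237,539.46
GBP 237,539.46 ÷ 0.0757735 = NOK 3,134,861.92
NOK 3,134,861.92 ÷ 9.48955 = EUR 330,348.85
EUR 330,348.85 × 17.3639 = MXN 5,736,144.40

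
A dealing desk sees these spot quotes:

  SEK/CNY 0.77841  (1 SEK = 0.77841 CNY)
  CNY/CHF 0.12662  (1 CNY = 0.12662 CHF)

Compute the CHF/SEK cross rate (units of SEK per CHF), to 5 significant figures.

1 CHF ÷ 0.12662 = 7.89765 CNY
7.89765 CNY ÷ 0.77841 = 10.1459 SEK

CHF/SEK = 10.146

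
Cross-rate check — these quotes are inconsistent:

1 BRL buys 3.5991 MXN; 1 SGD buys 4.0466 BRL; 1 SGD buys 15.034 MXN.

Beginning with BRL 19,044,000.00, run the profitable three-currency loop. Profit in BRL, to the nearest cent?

Profitable loop is BRL → SGD → MXN → BRL:
BRL 19,044,000.00 ÷ 4.0466 = SGD 4,706,173.08
SGD 4,706,173.08 × 15.034 = MXN 70,752,606.14
MXN 70,752,606.14 ÷ 3.5991 = BRL 19,658,416.31
Profit = BRL 19,658,416.31 − BRL 19,044,000.00

Profit: BRL 614,416.31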